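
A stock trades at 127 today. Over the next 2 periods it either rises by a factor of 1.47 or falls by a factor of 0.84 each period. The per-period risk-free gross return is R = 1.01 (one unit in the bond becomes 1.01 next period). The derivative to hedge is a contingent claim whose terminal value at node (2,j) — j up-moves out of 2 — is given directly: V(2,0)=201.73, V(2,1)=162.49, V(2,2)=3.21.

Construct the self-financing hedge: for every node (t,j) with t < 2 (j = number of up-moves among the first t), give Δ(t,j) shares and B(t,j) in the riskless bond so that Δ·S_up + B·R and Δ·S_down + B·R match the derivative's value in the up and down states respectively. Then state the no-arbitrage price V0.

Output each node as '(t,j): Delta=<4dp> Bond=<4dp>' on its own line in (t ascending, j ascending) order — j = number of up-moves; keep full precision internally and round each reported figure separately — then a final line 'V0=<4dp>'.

The replicating-portfolio and risk-neutral prices coincide; use p* = (1.01−0.84)/(1.47−0.84) = 0.2698 for the latter.
Payoff layer (t=2): V(2,0)=201.7300, V(2,1)=162.4900, V(2,2)=3.2100
  t=1,j=0: stock 106.6800 → up 156.8196 (V=162.4900), down 89.6112 (V=201.7300). Price 189.2489; hedge Δ=-0.5839, bond B=251.5347.
  t=1,j=1: stock 186.6900 → up 274.4343 (V=3.2100), down 156.8196 (V=162.4900). Price 118.3264; hedge Δ=-1.3543, bond B=371.1518.
  t=0,j=0: stock 127.0000 → up 186.6900 (V=118.3264), down 106.6800 (V=189.2489). Price 168.4268; hedge Δ=-0.8864, bond B=281.0023.
Root portfolio cost Δ·127+B reproduces V0=168.4268.

(0,0): Delta=-0.8864 Bond=281.0023
(1,0): Delta=-0.5839 Bond=251.5347
(1,1): Delta=-1.3543 Bond=371.1518
V0=168.4268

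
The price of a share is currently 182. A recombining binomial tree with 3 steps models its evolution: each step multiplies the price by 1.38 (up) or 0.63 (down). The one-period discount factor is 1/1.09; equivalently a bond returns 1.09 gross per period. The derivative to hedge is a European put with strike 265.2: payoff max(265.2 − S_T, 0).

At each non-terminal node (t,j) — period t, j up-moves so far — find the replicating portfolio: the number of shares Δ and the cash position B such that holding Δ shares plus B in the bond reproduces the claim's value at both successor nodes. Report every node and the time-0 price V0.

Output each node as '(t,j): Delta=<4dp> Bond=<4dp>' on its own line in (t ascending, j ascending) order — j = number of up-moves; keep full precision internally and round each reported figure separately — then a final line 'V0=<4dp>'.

Since d<R<u, set p* = (R−d)/(u−d) = 0.6133; price each node as the discounted p*-expectation of its children.
At expiry t=3: V(3,0)=219.6914, V(3,1)=165.5146, V(3,2)=46.8415, V(3,3)=0.0000
(2,0): S=72.2358. Δ = (V_up−V_dn)/(S_up−S_dn) = (165.5146−219.6914)/(99.6854−45.5086) = -1.0000. V = [p*·165.5146 + (1−p*)·219.6914]/1.09 = 171.0670. B = V − Δ·S = 243.3028.
(2,1): S=158.2308. Δ = (V_up−V_dn)/(S_up−S_dn) = (46.8415−165.5146)/(218.3585−99.6854) = -1.0000. V = [p*·46.8415 + (1−p*)·165.5146]/1.09 = 85.0720. B = V − Δ·S = 243.3028.
(2,2): S=346.6008. Δ = (V_up−V_dn)/(S_up−S_dn) = (0.0000−46.8415)/(478.3091−218.3585) = -0.1802. V = [p*·0.0000 + (1−p*)·46.8415]/1.09 = 16.6166. B = V − Δ·S = 79.0719.
(1,0): S=114.6600. Δ = (V_up−V_dn)/(S_up−S_dn) = (85.0720−171.0670)/(158.2308−72.2358) = -1.0000. V = [p*·85.0720 + (1−p*)·171.0670]/1.09 = 108.5535. B = V − Δ·S = 223.2135.
(1,1): S=251.1600. Δ = (V_up−V_dn)/(S_up−S_dn) = (16.6166−85.0720)/(346.6008−158.2308) = -0.3634. V = [p*·16.6166 + (1−p*)·85.0720]/1.09 = 39.5284. B = V − Δ·S = 130.8023.
(0,0): S=182.0000. Δ = (V_up−V_dn)/(S_up−S_dn) = (39.5284−108.5535)/(251.1600−114.6600) = -0.5057. V = [p*·39.5284 + (1−p*)·108.5535]/1.09 = 60.7506. B = V − Δ·S = 152.7841.
Root portfolio cost Δ·182+B reproduces V0=60.7506.

(0,0): Delta=-0.5057 Bond=152.7841
(1,0): Delta=-1.0000 Bond=223.2135
(1,1): Delta=-0.3634 Bond=130.8023
(2,0): Delta=-1.0000 Bond=243.3028
(2,1): Delta=-1.0000 Bond=243.3028
(2,2): Delta=-0.1802 Bond=79.0719
V0=60.7506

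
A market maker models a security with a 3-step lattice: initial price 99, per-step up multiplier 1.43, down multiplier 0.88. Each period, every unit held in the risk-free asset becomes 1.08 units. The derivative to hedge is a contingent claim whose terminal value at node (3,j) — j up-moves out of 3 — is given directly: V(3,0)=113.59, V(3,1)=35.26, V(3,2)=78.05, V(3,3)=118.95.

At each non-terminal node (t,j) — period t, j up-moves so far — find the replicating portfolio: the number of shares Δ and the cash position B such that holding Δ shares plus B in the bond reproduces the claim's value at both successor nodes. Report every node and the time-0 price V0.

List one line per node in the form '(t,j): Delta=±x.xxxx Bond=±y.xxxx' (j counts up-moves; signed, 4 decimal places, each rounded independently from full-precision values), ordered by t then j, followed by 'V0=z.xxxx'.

(0,0): Delta=-0.1025 Bond=65.9295
(1,0): Delta=-0.6625 Bond=119.9970
(1,1): Delta=0.5007 Bond=-14.1841
(2,0): Delta=-1.8577 Bond=221.2204
(2,1): Delta=0.6245 Bond=-30.7444
(2,2): Delta=0.3673 Bond=11.6759
V0=55.7841

The replicating-portfolio and risk-neutral prices coincide; use p* = (1.08−0.88)/(1.43−0.88) = 0.3636 for the latter.
Terminal payoffs: V(3,0)=113.5900, V(3,1)=35.2600, V(3,2)=78.0500, V(3,3)=118.9500
(2,0): S=76.6656. Δ = (V_up−V_dn)/(S_up−S_dn) = (35.2600−113.5900)/(109.6318−67.4657) = -1.8577. V = [p*·35.2600 + (1−p*)·113.5900]/1.08 = 78.8022. B = V − Δ·S = 221.2204.
(2,1): S=124.5816. Δ = (V_up−V_dn)/(S_up−S_dn) = (78.0500−35.2600)/(178.1517−109.6318) = 0.6245. V = [p*·78.0500 + (1−p*)·35.2600]/1.08 = 47.0556. B = V − Δ·S = -30.7444.
(2,2): S=202.4451. Δ = (V_up−V_dn)/(S_up−S_dn) = (118.9500−78.0500)/(289.4965−178.1517) = 0.3673. V = [p*·118.9500 + (1−p*)·78.0500]/1.08 = 86.0396. B = V − Δ·S = 11.6759.
(1,0): S=87.1200. Δ = (V_up−V_dn)/(S_up−S_dn) = (47.0556−78.8022)/(124.5816−76.6656) = -0.6625. V = [p*·47.0556 + (1−p*)·78.8022]/1.08 = 62.2759. B = V − Δ·S = 119.9970.
(1,1): S=141.5700. Δ = (V_up−V_dn)/(S_up−S_dn) = (86.0396−47.0556)/(202.4451−124.5816) = 0.5007. V = [p*·86.0396 + (1−p*)·47.0556]/1.08 = 56.6959. B = V − Δ·S = -14.1841.
(0,0): S=99.0000. Δ = (V_up−V_dn)/(S_up−S_dn) = (56.6959−62.2759)/(141.5700−87.1200) = -0.1025. V = [p*·56.6959 + (1−p*)·62.2759]/1.08 = 55.7841. B = V − Δ·S = 65.9295.
Self-financing check: at every node Δ·S+B equals the discounted successor values.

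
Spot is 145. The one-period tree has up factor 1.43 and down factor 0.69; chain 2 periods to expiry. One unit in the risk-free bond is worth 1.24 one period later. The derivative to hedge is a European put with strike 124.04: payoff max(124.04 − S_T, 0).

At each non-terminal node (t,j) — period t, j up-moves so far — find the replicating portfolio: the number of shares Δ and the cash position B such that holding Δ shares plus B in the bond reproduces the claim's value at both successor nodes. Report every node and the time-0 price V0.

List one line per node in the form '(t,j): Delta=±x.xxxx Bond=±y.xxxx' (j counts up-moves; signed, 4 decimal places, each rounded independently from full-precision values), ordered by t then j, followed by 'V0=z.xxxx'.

(0,0): Delta=-0.1061 Bond=17.7496
(1,0): Delta=-0.7429 Bond=85.7213
(1,1): Delta=0.0000 Bond=0.0000
V0=2.3583

Since d<R<u, set p* = (R−d)/(u−d) = 0.7432; price each node as the discounted p*-expectation of its children.
Terminal payoffs: V(2,0)=55.0055, V(2,1)=0.0000, V(2,2)=0.0000
Node (1,0) S=100.0500: V=(p*·0.0000+(1−p*)·55.0055)/1.24=11.3895; Δ=(0.0000−55.0055)/(143.0715−69.0345)=-0.7429; B=V−Δ·S=85.7213
Node (1,1) S=207.3500: V=(p*·0.0000+(1−p*)·0.0000)/1.24=0.0000; Δ=(0.0000−0.0000)/(296.5105−143.0715)=0.0000; B=V−Δ·S=0.0000
Node (0,0) S=145.0000: V=(p*·0.0000+(1−p*)·11.3895)/1.24=2.3583; Δ=(0.0000−11.3895)/(207.3500−100.0500)=-0.1061; B=V−Δ·S=17.7496
Root portfolio cost Δ·145+B reproduces V0=2.3583.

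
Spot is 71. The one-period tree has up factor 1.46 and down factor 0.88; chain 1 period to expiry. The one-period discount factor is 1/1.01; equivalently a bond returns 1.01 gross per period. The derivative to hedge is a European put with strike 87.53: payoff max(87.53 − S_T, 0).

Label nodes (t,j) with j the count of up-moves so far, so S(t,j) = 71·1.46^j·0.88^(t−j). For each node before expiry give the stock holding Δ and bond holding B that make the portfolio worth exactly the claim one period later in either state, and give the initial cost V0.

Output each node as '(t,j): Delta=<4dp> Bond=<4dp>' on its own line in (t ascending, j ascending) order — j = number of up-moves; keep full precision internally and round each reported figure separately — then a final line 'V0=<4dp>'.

(0,0): Delta=-0.6083 Bond=62.4326
V0=19.2429

Risk-neutral probability p* = (R−d)/(u−d) = (1.01−0.88)/(1.46−0.88) = 0.2241.
Payoff layer (t=1): V(1,0)=25.0500, V(1,1)=0.0000
Node (0,0) S=71.0000: V=(p*·0.0000+(1−p*)·25.0500)/1.01=19.2429; Δ=(0.0000−25.0500)/(103.6600−62.4800)=-0.6083; B=V−Δ·S=62.4326
Root portfolio cost Δ·71+B reproduces V0=19.2429.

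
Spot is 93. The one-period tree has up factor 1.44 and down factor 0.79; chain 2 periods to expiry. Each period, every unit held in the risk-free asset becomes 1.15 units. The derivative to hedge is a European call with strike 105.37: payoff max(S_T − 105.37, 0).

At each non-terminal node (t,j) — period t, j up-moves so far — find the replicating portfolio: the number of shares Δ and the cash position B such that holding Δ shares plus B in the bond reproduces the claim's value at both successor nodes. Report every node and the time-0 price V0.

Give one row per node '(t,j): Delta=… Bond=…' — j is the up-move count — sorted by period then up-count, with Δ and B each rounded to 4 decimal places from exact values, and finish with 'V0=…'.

(0,0): Delta=0.6963 Bond=-44.3026
(1,0): Delta=0.0089 Bond=-0.4511
(1,1): Delta=1.0000 Bond=-91.6261
V0=20.4487

Risk-neutral probability p* = (R−d)/(u−d) = (1.15−0.79)/(1.44−0.79) = 0.5538.
Terminal payoffs: V(2,0)=0.0000, V(2,1)=0.4268, V(2,2)=87.4748
Node (1,0) S=73.4700: V=(p*·0.4268+(1−p*)·0.0000)/1.15=0.2055; Δ=(0.4268−0.0000)/(105.7968−58.0413)=0.0089; B=V−Δ·S=-0.4511
Node (1,1) S=133.9200: V=(p*·87.4748+(1−p*)·0.4268)/1.15=42.2939; Δ=(87.4748−0.4268)/(192.8448−105.7968)=1.0000; B=V−Δ·S=-91.6261
Node (0,0) S=93.0000: V=(p*·42.2939+(1−p*)·0.2055)/1.15=20.4487; Δ=(42.2939−0.2055)/(133.9200−73.4700)=0.6963; B=V−Δ·S=-44.3026
Each (Δ,B) replicates both successor values, so the strategy is self-financing and V0 is arbitrage-free.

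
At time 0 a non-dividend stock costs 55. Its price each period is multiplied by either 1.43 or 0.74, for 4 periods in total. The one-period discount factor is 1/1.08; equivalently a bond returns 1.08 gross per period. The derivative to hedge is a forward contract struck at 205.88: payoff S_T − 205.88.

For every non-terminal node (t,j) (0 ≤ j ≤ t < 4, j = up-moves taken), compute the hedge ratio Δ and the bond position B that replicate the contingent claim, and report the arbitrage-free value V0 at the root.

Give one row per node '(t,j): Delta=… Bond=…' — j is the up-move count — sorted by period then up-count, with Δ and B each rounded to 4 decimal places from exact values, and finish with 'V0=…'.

(0,0): Delta=1.0000 Bond=-151.3279
(1,0): Delta=1.0000 Bond=-163.4342
(1,1): Delta=1.0000 Bond=-163.4342
(2,0): Delta=1.0000 Bond=-176.5089
(2,1): Delta=1.0000 Bond=-176.5089
(2,2): Delta=1.0000 Bond=-176.5089
(3,0): Delta=1.0000 Bond=-190.6296
(3,1): Delta=1.0000 Bond=-190.6296
(3,2): Delta=1.0000 Bond=-190.6296
(3,3): Delta=1.0000 Bond=-190.6296
V0=-96.3279

Under the risk-neutral measure, an up-move has probability p* = (R−d)/(u−d) = 0.4928 and values discount at R = 1.08.
Terminal payoffs: V(4,0)=-189.3874, V(4,1)=-174.0091, V(4,2)=-144.2917, V(4,3)=-86.8648, V(4,4)=24.1089
(3,0): S=22.2873. Δ = (V_up−V_dn)/(S_up−S_dn) = (-174.0091−-189.3874)/(31.8709−16.4926) = 1.0000. V = [p*·-174.0091 + (1−p*)·-189.3874]/1.08 = -168.3423. B = V − Δ·S = -190.6296.
(3,1): S=43.0687. Δ = (V_up−V_dn)/(S_up−S_dn) = (-144.2917−-174.0091)/(61.5883−31.8709) = 1.0000. V = [p*·-144.2917 + (1−p*)·-174.0091]/1.08 = -147.5609. B = V − Δ·S = -190.6296.
(3,2): S=83.2274. Δ = (V_up−V_dn)/(S_up−S_dn) = (-86.8648−-144.2917)/(119.0152−61.5883) = 1.0000. V = [p*·-86.8648 + (1−p*)·-144.2917]/1.08 = -107.4022. B = V − Δ·S = -190.6296.
(3,3): S=160.8314. Δ = (V_up−V_dn)/(S_up−S_dn) = (24.1089−-86.8648)/(229.9889−119.0152) = 1.0000. V = [p*·24.1089 + (1−p*)·-86.8648]/1.08 = -29.7982. B = V − Δ·S = -190.6296.
(2,0): S=30.1180. Δ = (V_up−V_dn)/(S_up−S_dn) = (-147.5609−-168.3423)/(43.0687−22.2873) = 1.0000. V = [p*·-147.5609 + (1−p*)·-168.3423]/1.08 = -146.3909. B = V − Δ·S = -176.5089.
(2,1): S=58.2010. Δ = (V_up−V_dn)/(S_up−S_dn) = (-107.4022−-147.5609)/(83.2274−43.0687) = 1.0000. V = [p*·-107.4022 + (1−p*)·-147.5609]/1.08 = -118.3079. B = V − Δ·S = -176.5089.
(2,2): S=112.4695. Δ = (V_up−V_dn)/(S_up−S_dn) = (-29.7982−-107.4022)/(160.8314−83.2274) = 1.0000. V = [p*·-29.7982 + (1−p*)·-107.4022]/1.08 = -64.0394. B = V − Δ·S = -176.5089.
(1,0): S=40.7000. Δ = (V_up−V_dn)/(S_up−S_dn) = (-118.3079−-146.3909)/(58.2010−30.1180) = 1.0000. V = [p*·-118.3079 + (1−p*)·-146.3909]/1.08 = -122.7342. B = V − Δ·S = -163.4342.
(1,1): S=78.6500. Δ = (V_up−V_dn)/(S_up−S_dn) = (-64.0394−-118.3079)/(112.4695−58.2010) = 1.0000. V = [p*·-64.0394 + (1−p*)·-118.3079]/1.08 = -84.7842. B = V − Δ·S = -163.4342.
(0,0): S=55.0000. Δ = (V_up−V_dn)/(S_up−S_dn) = (-84.7842−-122.7342)/(78.6500−40.7000) = 1.0000. V = [p*·-84.7842 + (1−p*)·-122.7342]/1.08 = -96.3279. B = V − Δ·S = -151.3279.
Root portfolio cost Δ·55+B reproduces V0=-96.3279.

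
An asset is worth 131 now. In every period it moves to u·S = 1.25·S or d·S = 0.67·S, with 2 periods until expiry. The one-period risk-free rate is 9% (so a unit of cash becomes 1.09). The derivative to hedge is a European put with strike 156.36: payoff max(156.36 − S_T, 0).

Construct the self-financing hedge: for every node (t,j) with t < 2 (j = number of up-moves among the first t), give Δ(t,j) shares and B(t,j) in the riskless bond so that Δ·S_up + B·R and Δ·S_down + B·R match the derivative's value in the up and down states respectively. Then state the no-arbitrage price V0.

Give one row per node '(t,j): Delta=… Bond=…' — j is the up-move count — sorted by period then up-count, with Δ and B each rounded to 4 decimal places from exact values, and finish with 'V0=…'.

(0,0): Delta=-0.5774 Bond=97.5792
(1,0): Delta=-1.0000 Bond=143.4495
(1,1): Delta=-0.4912 Bond=92.2325
V0=21.9347

No-arbitrage ⇒ martingale measure with p* = (R−d)/(u−d) = 0.7241.
Payoff layer (t=2): V(2,0)=97.5541, V(2,1)=46.6475, V(2,2)=0.0000
(1,0): S=87.7700. Δ = (V_up−V_dn)/(S_up−S_dn) = (46.6475−97.5541)/(109.7125−58.8059) = -1.0000. V = [p*·46.6475 + (1−p*)·97.5541]/1.09 = 55.6795. B = V − Δ·S = 143.4495.
(1,1): S=163.7500. Δ = (V_up−V_dn)/(S_up−S_dn) = (0.0000−46.6475)/(204.6875−109.7125) = -0.4912. V = [p*·0.0000 + (1−p*)·46.6475]/1.09 = 11.8058. B = V − Δ·S = 92.2325.
(0,0): S=131.0000. Δ = (V_up−V_dn)/(S_up−S_dn) = (11.8058−55.6795)/(163.7500−87.7700) = -0.5774. V = [p*·11.8058 + (1−p*)·55.6795]/1.09 = 21.9347. B = V − Δ·S = 97.5792.
Each (Δ,B) replicates both successor values, so the strategy is self-financing and V0 is arbitrage-free.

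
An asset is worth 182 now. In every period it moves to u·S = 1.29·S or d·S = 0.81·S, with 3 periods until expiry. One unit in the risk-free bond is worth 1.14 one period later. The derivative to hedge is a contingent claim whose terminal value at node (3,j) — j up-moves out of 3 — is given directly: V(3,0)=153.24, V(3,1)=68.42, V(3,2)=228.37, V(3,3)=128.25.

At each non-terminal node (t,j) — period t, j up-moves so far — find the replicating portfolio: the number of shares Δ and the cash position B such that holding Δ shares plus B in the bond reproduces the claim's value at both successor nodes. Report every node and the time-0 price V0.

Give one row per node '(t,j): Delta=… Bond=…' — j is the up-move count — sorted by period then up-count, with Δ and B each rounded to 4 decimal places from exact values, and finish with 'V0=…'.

(0,0): Delta=0.1156 Bond=87.8540
(1,0): Delta=1.0346 Bond=-35.3274
(1,1): Delta=-0.1467 Bond=161.7358
(2,0): Delta=-1.4798 Bond=259.9770
(2,1): Delta=1.7523 Bond=-176.7505
(2,2): Delta=-0.6887 Bond=348.5285
V0=108.8909

Under the risk-neutral measure, an up-move has probability p* = (R−d)/(u−d) = 0.6875 and values discount at R = 1.14.
Terminal values V(3,·): V(3,0)=153.2400, V(3,1)=68.4200, V(3,2)=228.3700, V(3,3)=128.2500
Node (2,0) S=119.4102: V=(p*·68.4200+(1−p*)·153.2400)/1.14=83.2686; Δ=(68.4200−153.2400)/(154.0392−96.7223)=-1.4798; B=V−Δ·S=259.9770
Node (2,1) S=190.1718: V=(p*·228.3700+(1−p*)·68.4200)/1.14=156.4786; Δ=(228.3700−68.4200)/(245.3216−154.0392)=1.7523; B=V−Δ·S=-176.7505
Node (2,2) S=302.8662: V=(p*·128.2500+(1−p*)·228.3700)/1.14=139.9452; Δ=(128.2500−228.3700)/(390.6974−245.3216)=-0.6887; B=V−Δ·S=348.5285
Node (1,0) S=147.4200: V=(p*·156.4786+(1−p*)·83.2686)/1.14=117.1934; Δ=(156.4786−83.2686)/(190.1718−119.4102)=1.0346; B=V−Δ·S=-35.3274
Node (1,1) S=234.7800: V=(p*·139.9452+(1−p*)·156.4786)/1.14=127.2911; Δ=(139.9452−156.4786)/(302.8662−190.1718)=-0.1467; B=V−Δ·S=161.7358
Node (0,0) S=182.0000: V=(p*·127.2911+(1−p*)·117.1934)/1.14=108.8909; Δ=(127.2911−117.1934)/(234.7800−147.4200)=0.1156; B=V−Δ·S=87.8540
The time-0 hedge costs 108.8909, which is the no-arbitrage price.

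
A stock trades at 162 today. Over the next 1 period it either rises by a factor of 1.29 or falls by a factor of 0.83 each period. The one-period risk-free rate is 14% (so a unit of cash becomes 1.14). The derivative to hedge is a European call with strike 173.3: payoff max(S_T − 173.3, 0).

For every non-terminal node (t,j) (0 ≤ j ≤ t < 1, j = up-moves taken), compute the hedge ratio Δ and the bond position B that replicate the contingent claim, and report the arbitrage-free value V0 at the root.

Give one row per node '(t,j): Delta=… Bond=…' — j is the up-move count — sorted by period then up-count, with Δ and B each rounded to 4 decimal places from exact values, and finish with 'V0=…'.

Since d<R<u, set p* = (R−d)/(u−d) = 0.6739; price each node as the discounted p*-expectation of its children.
At expiry t=1: V(1,0)=0.0000, V(1,1)=35.6800
(0,0): S=162.0000. Δ = (V_up−V_dn)/(S_up−S_dn) = (35.6800−0.0000)/(208.9800−134.4600) = 0.4788. V = [p*·35.6800 + (1−p*)·0.0000]/1.14 = 21.0923. B = V − Δ·S = -56.4729.
Check: Δ(0,0)·S0 + B(0,0) = 21.0923 = V0.

(0,0): Delta=0.4788 Bond=-56.4729
V0=21.0923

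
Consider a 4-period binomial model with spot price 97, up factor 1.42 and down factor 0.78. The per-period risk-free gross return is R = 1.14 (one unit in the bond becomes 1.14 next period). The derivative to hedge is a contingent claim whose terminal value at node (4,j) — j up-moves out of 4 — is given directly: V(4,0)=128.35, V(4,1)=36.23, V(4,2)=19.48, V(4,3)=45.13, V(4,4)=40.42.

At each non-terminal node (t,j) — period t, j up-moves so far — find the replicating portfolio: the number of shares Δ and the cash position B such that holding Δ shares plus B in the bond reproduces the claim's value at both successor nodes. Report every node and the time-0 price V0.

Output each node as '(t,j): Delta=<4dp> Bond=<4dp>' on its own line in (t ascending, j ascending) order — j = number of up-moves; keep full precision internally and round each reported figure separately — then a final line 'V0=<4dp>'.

Under the risk-neutral measure, an up-move has probability p* = (R−d)/(u−d) = 0.5625 and values discount at R = 1.14.
Payoff layer (t=4): V(4,0)=128.3500, V(4,1)=36.2300, V(4,2)=19.4800, V(4,3)=45.1300, V(4,4)=40.4200
Node (3,0) S=46.0315: V=(p*·36.2300+(1−p*)·128.3500)/1.14=67.1338; Δ=(36.2300−128.3500)/(65.3648−35.9046)=-3.1269; B=V−Δ·S=211.0713
Node (3,1) S=83.8010: V=(p*·19.4800+(1−p*)·36.2300)/1.14=23.5159; Δ=(19.4800−36.2300)/(118.9974−65.3648)=-0.3123; B=V−Δ·S=49.6878
Node (3,2) S=152.5608: V=(p*·45.1300+(1−p*)·19.4800)/1.14=29.7440; Δ=(45.1300−19.4800)/(216.6364−118.9974)=0.2627; B=V−Δ·S=-10.3342
Node (3,3) S=277.7389: V=(p*·40.4200+(1−p*)·45.1300)/1.14=37.2637; Δ=(40.4200−45.1300)/(394.3893−216.6364)=-0.0265; B=V−Δ·S=44.6231
Node (2,0) S=59.0148: V=(p*·23.5159+(1−p*)·67.1338)/1.14=37.3673; Δ=(23.5159−67.1338)/(83.8010−46.0315)=-1.1548; B=V−Δ·S=105.5202
Node (2,1) S=107.4372: V=(p*·29.7440+(1−p*)·23.5159)/1.14=23.7010; Δ=(29.7440−23.5159)/(152.5608−83.8010)=0.0906; B=V−Δ·S=13.9697
Node (2,2) S=195.5908: V=(p*·37.2637+(1−p*)·29.7440)/1.14=29.8016; Δ=(37.2637−29.7440)/(277.7389−152.5608)=0.0601; B=V−Δ·S=18.0520
Node (1,0) S=75.6600: V=(p*·23.7010+(1−p*)·37.3673)/1.14=26.0351; Δ=(23.7010−37.3673)/(107.4372−59.0148)=-0.2822; B=V−Δ·S=47.3886
Node (1,1) S=137.7400: V=(p*·29.8016+(1−p*)·23.7010)/1.14=23.8005; Δ=(29.8016−23.7010)/(195.5908−107.4372)=0.0692; B=V−Δ·S=14.2684
Node (0,0) S=97.0000: V=(p*·23.8005+(1−p*)·26.0351)/1.14=21.7352; Δ=(23.8005−26.0351)/(137.7400−75.6600)=-0.0360; B=V−Δ·S=25.2268
Each (Δ,B) replicates both successor values, so the strategy is self-financing and V0 is arbitrage-free.

(0,0): Delta=-0.0360 Bond=25.2268
(1,0): Delta=-0.2822 Bond=47.3886
(1,1): Delta=0.0692 Bond=14.2684
(2,0): Delta=-1.1548 Bond=105.5202
(2,1): Delta=0.0906 Bond=13.9697
(2,2): Delta=0.0601 Bond=18.0520
(3,0): Delta=-3.1269 Bond=211.0713
(3,1): Delta=-0.3123 Bond=49.6878
(3,2): Delta=0.2627 Bond=-10.3342
(3,3): Delta=-0.0265 Bond=44.6231
V0=21.7352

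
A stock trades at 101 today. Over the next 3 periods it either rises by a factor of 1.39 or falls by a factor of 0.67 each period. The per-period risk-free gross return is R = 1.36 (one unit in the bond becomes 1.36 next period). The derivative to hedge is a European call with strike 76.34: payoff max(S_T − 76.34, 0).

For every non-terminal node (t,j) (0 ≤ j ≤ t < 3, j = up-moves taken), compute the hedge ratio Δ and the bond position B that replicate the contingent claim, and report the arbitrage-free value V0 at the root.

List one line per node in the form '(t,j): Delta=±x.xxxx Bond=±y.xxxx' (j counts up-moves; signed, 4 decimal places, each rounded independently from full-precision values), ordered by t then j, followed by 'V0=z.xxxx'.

(0,0): Delta=0.9917 Bond=-29.4793
(1,0): Delta=0.7868 Bond=-26.2314
(1,1): Delta=0.9960 Bond=-40.6945
(2,0): Delta=0.0000 Bond=0.0000
(2,1): Delta=0.8033 Bond=-37.2258
(2,2): Delta=1.0000 Bond=-56.1324
V0=70.6794

The replicating-portfolio and risk-neutral prices coincide; use p* = (1.36−0.67)/(1.39−0.67) = 0.9583 for the latter.
At expiry t=3: V(3,0)=0.0000, V(3,1)=0.0000, V(3,2)=54.4052, V(3,3)=194.9075
Node (2,0) S=45.3389: V=(p*·0.0000+(1−p*)·0.0000)/1.36=0.0000; Δ=(0.0000−0.0000)/(63.0211−30.3771)=0.0000; B=V−Δ·S=0.0000
Node (2,1) S=94.0613: V=(p*·54.4052+(1−p*)·0.0000)/1.36=38.3370; Δ=(54.4052−0.0000)/(130.7452−63.0211)=0.8033; B=V−Δ·S=-37.2258
Node (2,2) S=195.1421: V=(p*·194.9075+(1−p*)·54.4052)/1.36=139.0097; Δ=(194.9075−54.4052)/(271.2475−130.7452)=1.0000; B=V−Δ·S=-56.1324
Node (1,0) S=67.6700: V=(p*·38.3370+(1−p*)·0.0000)/1.36=27.0144; Δ=(38.3370−0.0000)/(94.0613−45.3389)=0.7868; B=V−Δ·S=-26.2314
Node (1,1) S=140.3900: V=(p*·139.0097+(1−p*)·38.3370)/1.36=99.1287; Δ=(139.0097−38.3370)/(195.1421−94.0613)=0.9960; B=V−Δ·S=-40.6945
Node (0,0) S=101.0000: V=(p*·99.1287+(1−p*)·27.0144)/1.36=70.6794; Δ=(99.1287−27.0144)/(140.3900−67.6700)=0.9917; B=V−Δ·S=-29.4793
Check: Δ(0,0)·S0 + B(0,0) = 70.6794 = V0.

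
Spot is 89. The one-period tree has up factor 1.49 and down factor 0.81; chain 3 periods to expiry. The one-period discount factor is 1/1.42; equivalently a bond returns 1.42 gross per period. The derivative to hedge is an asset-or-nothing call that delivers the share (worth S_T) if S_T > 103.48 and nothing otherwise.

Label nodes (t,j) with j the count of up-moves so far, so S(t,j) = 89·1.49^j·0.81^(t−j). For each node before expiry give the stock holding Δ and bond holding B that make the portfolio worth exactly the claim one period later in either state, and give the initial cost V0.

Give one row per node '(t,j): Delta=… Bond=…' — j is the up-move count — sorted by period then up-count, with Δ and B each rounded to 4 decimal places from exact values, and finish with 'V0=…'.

(0,0): Delta=1.1282 Bond=-12.2970
(1,0): Delta=2.0625 Bond=-84.8141
(1,1): Delta=1.0699 Bond=-9.7328
(2,0): Delta=0.0000 Bond=0.0000
(2,1): Delta=2.1912 Bond=-134.2565
(2,2): Delta=1.0000 Bond=0.0000
V0=88.1154

Since d<R<u, set p* = (R−d)/(u−d) = 0.8971; price each node as the discounted p*-expectation of its children.
Terminal payoffs: V(3,0)=0.0000, V(3,1)=0.0000, V(3,2)=160.0470, V(3,3)=294.4075
Node (2,0) S=58.3929: V=(p*·0.0000+(1−p*)·0.0000)/1.42=0.0000; Δ=(0.0000−0.0000)/(87.0054−47.2982)=0.0000; B=V−Δ·S=0.0000
Node (2,1) S=107.4141: V=(p*·160.0470+(1−p*)·0.0000)/1.42=101.1067; Δ=(160.0470−0.0000)/(160.0470−87.0054)=2.1912; B=V−Δ·S=-134.2565
Node (2,2) S=197.5889: V=(p*·294.4075+(1−p*)·160.0470)/1.42=197.5889; Δ=(294.4075−160.0470)/(294.4075−160.0470)=1.0000; B=V−Δ·S=0.0000
Node (1,0) S=72.0900: V=(p*·101.1067+(1−p*)·0.0000)/1.42=63.8723; Δ=(101.1067−0.0000)/(107.4141−58.3929)=2.0625; B=V−Δ·S=-84.8141
Node (1,1) S=132.6100: V=(p*·197.5889+(1−p*)·101.1067)/1.42=132.1528; Δ=(197.5889−101.1067)/(197.5889−107.4141)=1.0699; B=V−Δ·S=-9.7328
Node (0,0) S=89.0000: V=(p*·132.1528+(1−p*)·63.8723)/1.42=88.1154; Δ=(132.1528−63.8723)/(132.6100−72.0900)=1.1282; B=V−Δ·S=-12.2970
Check: Δ(0,0)·S0 + B(0,0) = 88.1154 = V0.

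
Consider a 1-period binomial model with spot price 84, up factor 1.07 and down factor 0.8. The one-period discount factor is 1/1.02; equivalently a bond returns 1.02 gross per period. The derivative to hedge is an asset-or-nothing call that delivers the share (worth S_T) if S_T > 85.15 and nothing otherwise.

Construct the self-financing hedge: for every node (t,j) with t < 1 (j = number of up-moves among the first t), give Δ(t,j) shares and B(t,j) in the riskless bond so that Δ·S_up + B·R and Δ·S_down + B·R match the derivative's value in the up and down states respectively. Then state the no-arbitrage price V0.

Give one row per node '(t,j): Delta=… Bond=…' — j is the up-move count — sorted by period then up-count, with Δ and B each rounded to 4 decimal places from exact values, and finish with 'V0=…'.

Since d<R<u, set p* = (R−d)/(u−d) = 0.8148; price each node as the discounted p*-expectation of its children.
Terminal values V(1,·): V(1,0)=0.0000, V(1,1)=89.8800
Node (0,0) S=84.0000: V=(p*·89.8800+(1−p*)·0.0000)/1.02=71.7996; Δ=(89.8800−0.0000)/(89.8800−67.2000)=3.9630; B=V−Δ·S=-261.0893
Check: Δ(0,0)·S0 + B(0,0) = 71.7996 = V0.

(0,0): Delta=3.9630 Bond=-261.0893
V0=71.7996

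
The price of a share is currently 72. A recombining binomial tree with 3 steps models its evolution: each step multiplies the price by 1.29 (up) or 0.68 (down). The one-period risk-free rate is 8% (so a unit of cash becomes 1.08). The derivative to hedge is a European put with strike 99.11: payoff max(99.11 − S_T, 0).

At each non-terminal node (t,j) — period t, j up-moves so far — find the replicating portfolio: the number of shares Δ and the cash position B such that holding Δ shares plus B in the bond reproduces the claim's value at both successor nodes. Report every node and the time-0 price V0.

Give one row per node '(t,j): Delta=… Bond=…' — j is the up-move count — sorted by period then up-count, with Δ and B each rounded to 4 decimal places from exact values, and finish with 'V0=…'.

(0,0): Delta=-0.5346 Bond=57.5767
(1,0): Delta=-1.0000 Bond=84.9709
(1,1): Delta=-0.4058 Bond=50.2192
(2,0): Delta=-1.0000 Bond=91.7685
(2,1): Delta=-1.0000 Bond=91.7685
(2,2): Delta=-0.2413 Bond=34.5325
V0=19.0885

Since d<R<u, set p* = (R−d)/(u−d) = 0.6557; price each node as the discounted p*-expectation of its children.
At expiry t=3: V(3,0)=76.4709, V(3,1)=56.1623, V(3,2)=17.6357, V(3,3)=0.0000
Node (2,0) S=33.2928: V=(p*·56.1623+(1−p*)·76.4709)/1.08=58.4757; Δ=(56.1623−76.4709)/(42.9477−22.6391)=-1.0000; B=V−Δ·S=91.7685
Node (2,1) S=63.1584: V=(p*·17.6357+(1−p*)·56.1623)/1.08=28.6101; Δ=(17.6357−56.1623)/(81.4743−42.9477)=-1.0000; B=V−Δ·S=91.7685
Node (2,2) S=119.8152: V=(p*·0.0000+(1−p*)·17.6357)/1.08=5.6216; Δ=(0.0000−17.6357)/(154.5616−81.4743)=-0.2413; B=V−Δ·S=34.5325
Node (1,0) S=48.9600: V=(p*·28.6101+(1−p*)·58.4757)/1.08=36.0109; Δ=(28.6101−58.4757)/(63.1584−33.2928)=-1.0000; B=V−Δ·S=84.9709
Node (1,1) S=92.8800: V=(p*·5.6216+(1−p*)·28.6101)/1.08=12.5330; Δ=(5.6216−28.6101)/(119.8152−63.1584)=-0.4058; B=V−Δ·S=50.2192
Node (0,0) S=72.0000: V=(p*·12.5330+(1−p*)·36.0109)/1.08=19.0885; Δ=(12.5330−36.0109)/(92.8800−48.9600)=-0.5346; B=V−Δ·S=57.5767
Root portfolio cost Δ·72+B reproduces V0=19.0885.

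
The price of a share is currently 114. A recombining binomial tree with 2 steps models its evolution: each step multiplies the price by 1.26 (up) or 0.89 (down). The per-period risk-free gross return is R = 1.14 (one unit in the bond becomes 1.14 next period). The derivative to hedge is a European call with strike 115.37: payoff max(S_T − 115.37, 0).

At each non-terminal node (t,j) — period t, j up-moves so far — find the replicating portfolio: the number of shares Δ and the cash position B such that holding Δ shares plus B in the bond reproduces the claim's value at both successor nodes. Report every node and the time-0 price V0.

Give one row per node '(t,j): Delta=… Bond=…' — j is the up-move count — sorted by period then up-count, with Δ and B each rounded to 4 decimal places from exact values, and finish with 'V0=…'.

Since d<R<u, set p* = (R−d)/(u−d) = 0.6757; price each node as the discounted p*-expectation of its children.
Terminal values V(2,·): V(2,0)=0.0000, V(2,1)=12.4696, V(2,2)=65.6164
Node (1,0) S=101.4600: V=(p*·12.4696+(1−p*)·0.0000)/1.14=7.3907; Δ=(12.4696−0.0000)/(127.8396−90.2994)=0.3322; B=V−Δ·S=-26.3109
Node (1,1) S=143.6400: V=(p*·65.6164+(1−p*)·12.4696)/1.14=42.4382; Δ=(65.6164−12.4696)/(180.9864−127.8396)=1.0000; B=V−Δ·S=-101.2018
Node (0,0) S=114.0000: V=(p*·42.4382+(1−p*)·7.3907)/1.14=27.2557; Δ=(42.4382−7.3907)/(143.6400−101.4600)=0.8309; B=V−Δ·S=-67.4674
The time-0 hedge costs 27.2557, which is the no-arbitrage price.

(0,0): Delta=0.8309 Bond=-67.4674
(1,0): Delta=0.3322 Bond=-26.3109
(1,1): Delta=1.0000 Bond=-101.2018
V0=27.2557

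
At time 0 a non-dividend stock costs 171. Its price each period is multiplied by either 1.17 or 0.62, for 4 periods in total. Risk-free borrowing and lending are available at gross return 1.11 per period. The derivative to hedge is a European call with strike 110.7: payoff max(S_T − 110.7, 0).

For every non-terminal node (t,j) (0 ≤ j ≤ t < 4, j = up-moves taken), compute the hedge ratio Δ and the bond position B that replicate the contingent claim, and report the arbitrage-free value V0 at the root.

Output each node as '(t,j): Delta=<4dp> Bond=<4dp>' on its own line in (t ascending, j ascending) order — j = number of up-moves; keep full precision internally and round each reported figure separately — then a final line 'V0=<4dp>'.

Risk-neutral probability p* = (R−d)/(u−d) = (1.11−0.62)/(1.17−0.62) = 0.8909.
Terminal values V(4,·): V(4,0)=0.0000, V(4,1)=0.0000, V(4,2)=0.0000, V(4,3)=59.1030, V(4,4)=209.7347
Node (3,0) S=40.7541: V=(p*·0.0000+(1−p*)·0.0000)/1.11=0.0000; Δ=(0.0000−0.0000)/(47.6823−25.2675)=0.0000; B=V−Δ·S=0.0000
Node (3,1) S=76.9069: V=(p*·0.0000+(1−p*)·0.0000)/1.11=0.0000; Δ=(0.0000−0.0000)/(89.9811−47.6823)=0.0000; B=V−Δ·S=0.0000
Node (3,2) S=145.1308: V=(p*·59.1030+(1−p*)·0.0000)/1.11=47.4373; Δ=(59.1030−0.0000)/(169.8030−89.9811)=0.7404; B=V−Δ·S=-60.0227
Node (3,3) S=273.8758: V=(p*·209.7347+(1−p*)·59.1030)/1.11=174.1461; Δ=(209.7347−59.1030)/(320.4347−169.8030)=1.0000; B=V−Δ·S=-99.7297
Node (2,0) S=65.7324: V=(p*·0.0000+(1−p*)·0.0000)/1.11=0.0000; Δ=(0.0000−0.0000)/(76.9069−40.7541)=0.0000; B=V−Δ·S=0.0000
Node (2,1) S=124.0434: V=(p*·47.4373+(1−p*)·0.0000)/1.11=38.0742; Δ=(47.4373−0.0000)/(145.1308−76.9069)=0.6953; B=V−Δ·S=-48.1755
Node (2,2) S=234.0819: V=(p*·174.1461+(1−p*)·47.4373)/1.11=144.4354; Δ=(174.1461−47.4373)/(273.8758−145.1308)=0.9842; B=V−Δ·S=-85.9442
Node (1,0) S=106.0200: V=(p*·38.0742+(1−p*)·0.0000)/1.11=30.5591; Δ=(38.0742−0.0000)/(124.0434−65.7324)=0.6530; B=V−Δ·S=-38.6666
Node (1,1) S=200.0700: V=(p*·144.4354+(1−p*)·38.0742)/1.11=119.6688; Δ=(144.4354−38.0742)/(234.0819−124.0434)=0.9666; B=V−Δ·S=-73.7153
Node (0,0) S=171.0000: V=(p*·119.6688+(1−p*)·30.5591)/1.11=99.0520; Δ=(119.6688−30.5591)/(200.0700−106.0200)=0.9475; B=V−Δ·S=-62.9656
Self-financing check: at every node Δ·S+B equals the discounted successor values.

(0,0): Delta=0.9475 Bond=-62.9656
(1,0): Delta=0.6530 Bond=-38.6666
(1,1): Delta=0.9666 Bond=-73.7153
(2,0): Delta=0.0000 Bond=0.0000
(2,1): Delta=0.6953 Bond=-48.1755
(2,2): Delta=0.9842 Bond=-85.9442
(3,0): Delta=0.0000 Bond=0.0000
(3,1): Delta=0.0000 Bond=0.0000
(3,2): Delta=0.7404 Bond=-60.0227
(3,3): Delta=1.0000 Bond=-99.7297
V0=99.0520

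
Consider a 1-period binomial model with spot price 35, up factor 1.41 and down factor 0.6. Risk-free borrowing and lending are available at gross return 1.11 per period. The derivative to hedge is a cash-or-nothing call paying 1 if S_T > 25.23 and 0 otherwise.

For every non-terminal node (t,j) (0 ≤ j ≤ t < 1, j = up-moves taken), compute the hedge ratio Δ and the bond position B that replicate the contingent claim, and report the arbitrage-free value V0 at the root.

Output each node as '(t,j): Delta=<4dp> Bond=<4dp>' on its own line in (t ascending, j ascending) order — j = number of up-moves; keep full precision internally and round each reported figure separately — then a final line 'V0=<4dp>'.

(0,0): Delta=0.0353 Bond=-0.6673
V0=0.5672

Since d<R<u, set p* = (R−d)/(u−d) = 0.6296; price each node as the discounted p*-expectation of its children.
Payoff layer (t=1): V(1,0)=0.0000, V(1,1)=1.0000
Node (0,0) S=35.0000: V=(p*·1.0000+(1−p*)·0.0000)/1.11=0.5672; Δ=(1.0000−0.0000)/(49.3500−21.0000)=0.0353; B=V−Δ·S=-0.6673
Each (Δ,B) replicates both successor values, so the strategy is self-financing and V0 is arbitrage-free.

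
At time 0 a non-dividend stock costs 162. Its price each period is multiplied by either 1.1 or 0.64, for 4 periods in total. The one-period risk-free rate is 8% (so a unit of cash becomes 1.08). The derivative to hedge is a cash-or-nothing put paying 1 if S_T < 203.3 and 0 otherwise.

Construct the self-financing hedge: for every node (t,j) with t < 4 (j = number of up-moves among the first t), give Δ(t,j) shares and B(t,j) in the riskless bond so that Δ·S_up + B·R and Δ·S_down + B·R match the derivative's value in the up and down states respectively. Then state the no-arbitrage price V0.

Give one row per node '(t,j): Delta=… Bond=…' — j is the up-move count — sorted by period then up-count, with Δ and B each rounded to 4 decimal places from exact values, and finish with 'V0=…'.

Since d<R<u, set p* = (R−d)/(u−d) = 0.9565; price each node as the discounted p*-expectation of its children.
Terminal values V(4,·): V(4,0)=1.0000, V(4,1)=1.0000, V(4,2)=1.0000, V(4,3)=1.0000, V(4,4)=0.0000
Node (3,0) S=42.4673: V=(p*·1.0000+(1−p*)·1.0000)/1.08=0.9259; Δ=(1.0000−1.0000)/(46.7141−27.1791)=0.0000; B=V−Δ·S=0.9259
Node (3,1) S=72.9907: V=(p*·1.0000+(1−p*)·1.0000)/1.08=0.9259; Δ=(1.0000−1.0000)/(80.2898−46.7141)=0.0000; B=V−Δ·S=0.9259
Node (3,2) S=125.4528: V=(p*·1.0000+(1−p*)·1.0000)/1.08=0.9259; Δ=(1.0000−1.0000)/(137.9981−80.2898)=0.0000; B=V−Δ·S=0.9259
Node (3,3) S=215.6220: V=(p*·0.0000+(1−p*)·1.0000)/1.08=0.0403; Δ=(0.0000−1.0000)/(237.1842−137.9981)=-0.0101; B=V−Δ·S=2.2142
Node (2,0) S=66.3552: V=(p*·0.9259+(1−p*)·0.9259)/1.08=0.8573; Δ=(0.9259−0.9259)/(72.9907−42.4673)=0.0000; B=V−Δ·S=0.8573
Node (2,1) S=114.0480: V=(p*·0.9259+(1−p*)·0.9259)/1.08=0.8573; Δ=(0.9259−0.9259)/(125.4528−72.9907)=0.0000; B=V−Δ·S=0.8573
Node (2,2) S=196.0200: V=(p*·0.0403+(1−p*)·0.9259)/1.08=0.0729; Δ=(0.0403−0.9259)/(215.6220−125.4528)=-0.0098; B=V−Δ·S=1.9983
Node (1,0) S=103.6800: V=(p*·0.8573+(1−p*)·0.8573)/1.08=0.7938; Δ=(0.8573−0.8573)/(114.0480−66.3552)=0.0000; B=V−Δ·S=0.7938
Node (1,1) S=178.2000: V=(p*·0.0729+(1−p*)·0.8573)/1.08=0.0991; Δ=(0.0729−0.8573)/(196.0200−114.0480)=-0.0096; B=V−Δ·S=1.8043
Node (0,0) S=162.0000: V=(p*·0.0991+(1−p*)·0.7938)/1.08=0.1197; Δ=(0.0991−0.7938)/(178.2000−103.6800)=-0.0093; B=V−Δ·S=1.6300
Self-financing check: at every node Δ·S+B equals the discounted successor values.

(0,0): Delta=-0.0093 Bond=1.6300
(1,0): Delta=0.0000 Bond=0.7938
(1,1): Delta=-0.0096 Bond=1.8043
(2,0): Delta=0.0000 Bond=0.8573
(2,1): Delta=0.0000 Bond=0.8573
(2,2): Delta=-0.0098 Bond=1.9983
(3,0): Delta=0.0000 Bond=0.9259
(3,1): Delta=0.0000 Bond=0.9259
(3,2): Delta=0.0000 Bond=0.9259
(3,3): Delta=-0.0101 Bond=2.2142
V0=0.1197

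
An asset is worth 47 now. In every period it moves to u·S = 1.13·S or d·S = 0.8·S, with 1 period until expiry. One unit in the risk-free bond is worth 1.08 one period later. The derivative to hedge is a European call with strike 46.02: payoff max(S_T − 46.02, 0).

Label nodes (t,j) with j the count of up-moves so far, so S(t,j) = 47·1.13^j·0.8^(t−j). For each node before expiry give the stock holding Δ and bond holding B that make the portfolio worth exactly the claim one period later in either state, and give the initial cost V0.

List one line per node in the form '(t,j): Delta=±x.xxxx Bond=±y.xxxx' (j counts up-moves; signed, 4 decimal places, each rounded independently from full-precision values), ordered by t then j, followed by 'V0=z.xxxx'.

Since d<R<u, set p* = (R−d)/(u−d) = 0.8485; price each node as the discounted p*-expectation of its children.
Terminal payoffs: V(1,0)=0.0000, V(1,1)=7.0900
  t=0,j=0: stock 47.0000 → up 53.1100 (V=7.0900), down 37.6000 (V=0.0000). Price 5.5701; hedge Δ=0.4571, bond B=-15.9147.
Check: Δ(0,0)·S0 + B(0,0) = 5.5701 = V0.

(0,0): Delta=0.4571 Bond=-15.9147
V0=5.5701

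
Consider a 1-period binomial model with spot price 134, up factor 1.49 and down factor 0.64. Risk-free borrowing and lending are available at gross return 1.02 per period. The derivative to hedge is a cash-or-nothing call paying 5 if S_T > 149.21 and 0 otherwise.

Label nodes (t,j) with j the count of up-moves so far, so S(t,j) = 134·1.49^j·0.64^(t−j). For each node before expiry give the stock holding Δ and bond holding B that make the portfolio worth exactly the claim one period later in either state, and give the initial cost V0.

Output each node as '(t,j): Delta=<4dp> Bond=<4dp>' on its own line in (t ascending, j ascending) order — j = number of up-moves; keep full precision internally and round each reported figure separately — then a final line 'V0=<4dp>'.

(0,0): Delta=0.0439 Bond=-3.6909
V0=2.1915

The replicating-portfolio and risk-neutral prices coincide; use p* = (1.02−0.64)/(1.49−0.64) = 0.4471 for the latter.
Payoff layer (t=1): V(1,0)=0.0000, V(1,1)=5.0000
  t=0,j=0: stock 134.0000 → up 199.6600 (V=5.0000), down 85.7600 (V=0.0000). Price 2.1915; hedge Δ=0.0439, bond B=-3.6909.
The time-0 hedge costs 2.1915, which is the no-arbitrage price.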